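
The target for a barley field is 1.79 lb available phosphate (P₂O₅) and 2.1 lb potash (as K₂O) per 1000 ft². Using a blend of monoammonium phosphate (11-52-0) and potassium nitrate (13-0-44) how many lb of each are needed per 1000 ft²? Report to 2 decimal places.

With a, b = lb per 1000 ft² of monoammonium phosphate and potassium nitrate:
P₂O₅: 0.52·a + 0·b = 1.79
K₂O: 0·a + 0.44·b = 2.1
Solving simultaneously: a = 3.44231, b = 4.77273.

3.44 lb monoammonium phosphate, 4.77 lb potassium nitrate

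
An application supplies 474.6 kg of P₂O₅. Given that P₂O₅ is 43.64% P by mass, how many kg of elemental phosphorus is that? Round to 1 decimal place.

207.1 kg P

P = 474.6 × 0.4364 = 207.115 kg.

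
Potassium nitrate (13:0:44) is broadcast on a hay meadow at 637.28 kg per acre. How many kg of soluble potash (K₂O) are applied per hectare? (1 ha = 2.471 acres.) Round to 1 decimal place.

692.9 kg K₂O per hectare

K₂O per acre = 637.28 × 44% = 280.403 kg.
Convert to per hectare: 280.403 × 2.471 = 692.876 kg.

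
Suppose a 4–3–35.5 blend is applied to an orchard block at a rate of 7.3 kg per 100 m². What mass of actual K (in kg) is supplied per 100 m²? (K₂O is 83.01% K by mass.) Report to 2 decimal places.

2.15 kg K per hundred sq m

K₂O per 100 m² = 7.3 × 35.5% = 2.5915 kg.
Elemental K = 2.5915 × 0.8301 = 2.1512 kg per 100 m².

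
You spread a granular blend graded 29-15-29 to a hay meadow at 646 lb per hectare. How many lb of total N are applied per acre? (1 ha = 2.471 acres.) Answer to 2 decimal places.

75.82 lb N per acre

nitrogen per hectare = 646 × 29% = 187.34 lb.
Convert to per acre: 187.34 × 0.404694 = 75.8155 lb.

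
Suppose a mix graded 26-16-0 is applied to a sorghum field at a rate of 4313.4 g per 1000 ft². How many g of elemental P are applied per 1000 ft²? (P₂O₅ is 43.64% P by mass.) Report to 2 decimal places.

301.18 g P per thousand sq ft

P₂O₅ per 1000 ft² = 4313.4 × 16% = 690.144 g.
Elemental P = 690.144 × 0.4364 = 301.179 g per 1000 ft².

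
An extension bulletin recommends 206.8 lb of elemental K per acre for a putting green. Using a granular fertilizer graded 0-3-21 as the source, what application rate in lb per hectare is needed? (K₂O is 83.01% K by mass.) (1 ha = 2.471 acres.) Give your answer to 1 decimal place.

As K₂O: 206.8 / 0.8301 = 249.127 lb per acre.
Product per acre = 249.127 / 21% = 1186.32 lb.
Convert to per hectare: 1186.32 × 2.471 = 2931.39 lb.

2931.4 lb of product per hectare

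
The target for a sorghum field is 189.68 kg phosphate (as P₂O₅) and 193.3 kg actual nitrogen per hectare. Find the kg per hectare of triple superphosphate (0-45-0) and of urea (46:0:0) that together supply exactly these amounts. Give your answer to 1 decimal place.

With a, b = kg per hectare of triple superphosphate and urea:
P₂O₅: 0.45·a + 0·b = 189.68
N: 0·a + 0.46·b = 193.3
Solving simultaneously: a = 421.511, b = 420.217.

421.5 kg triple superphosphate, 420.2 kg urea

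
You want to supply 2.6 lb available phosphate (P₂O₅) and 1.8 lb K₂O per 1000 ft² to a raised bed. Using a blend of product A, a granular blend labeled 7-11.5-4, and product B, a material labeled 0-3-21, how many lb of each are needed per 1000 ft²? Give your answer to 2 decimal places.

Per-1000 ft² balance (a = product A, b = product B):
P₂O₅: 0.115·a + 0.03·b = 2.6
K₂O: 0.04·a + 0.21·b = 1.8
Eliminate a: (row1) − 0.115/0.04·(row2) → -0.57375·b = -2.575, so b = 4.48802.
Back-substitute: a = (2.6 − 0.03·4.48802) / 0.115 = 21.4379.

21.44 lb product A, 4.49 lb product B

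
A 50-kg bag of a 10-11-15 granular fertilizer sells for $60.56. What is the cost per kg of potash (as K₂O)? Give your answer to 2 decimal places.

$8.07 per kg K₂O

K₂O in bag = 50 × 15% = 7.5 kg.
Cost per kg K₂O = $60.56 / 7.5 = $8.0747.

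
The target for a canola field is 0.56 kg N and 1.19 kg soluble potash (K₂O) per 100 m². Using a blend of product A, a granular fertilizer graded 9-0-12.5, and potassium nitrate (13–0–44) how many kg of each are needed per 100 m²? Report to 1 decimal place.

With a, b = kg per 100 m² of product A and potassium nitrate:
N: 0.09·a + 0.13·b = 0.56
K₂O: 0.125·a + 0.44·b = 1.19
Eliminate a: (row1) − 0.09/0.125·(row2) → -0.1868·b = -0.2968, so b = 1.58887.
Back-substitute: a = (0.56 − 0.13·1.58887) / 0.09 = 3.92719.

3.9 kg product A, 1.6 kg potassium nitrate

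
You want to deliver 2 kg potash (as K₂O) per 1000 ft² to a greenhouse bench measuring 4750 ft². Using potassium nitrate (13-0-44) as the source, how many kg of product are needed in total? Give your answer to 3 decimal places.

Product per 1000 ft² = 2 / 44% = 4.54545 kg.
Total product = 4.54545 × 4750 / 1000 = 21.5909 kg.

21.591 kg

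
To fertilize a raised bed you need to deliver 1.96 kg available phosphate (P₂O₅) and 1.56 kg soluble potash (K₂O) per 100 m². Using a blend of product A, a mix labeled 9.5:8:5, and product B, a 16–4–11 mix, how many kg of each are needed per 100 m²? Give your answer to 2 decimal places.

With a, b = kg per 100 m² of product A and product B:
P₂O₅: 0.08·a + 0.04·b = 1.96
K₂O: 0.05·a + 0.11·b = 1.56
Eliminate b: (row1) − 0.04/0.11·(row2) → 0.0618182·a = 1.39273, so a = 22.5294.
Then b = (1.56 − 0.05·22.5294) / 0.11 = 3.94118.

22.53 kg product A, 3.94 kg product B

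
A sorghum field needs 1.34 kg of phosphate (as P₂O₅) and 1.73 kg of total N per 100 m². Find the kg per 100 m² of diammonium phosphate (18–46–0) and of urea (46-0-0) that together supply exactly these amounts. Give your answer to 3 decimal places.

Per-100 m² balance (a = diammonium phosphate, b = urea):
P₂O₅: 0.46·a + 0·b = 1.34
N: 0.18·a + 0.46·b = 1.73
From row1: a = (1.34 − 0·b) / 0.46.
Into row2: 0.18·(1.34 − 0·b)/0.46 + 0.46·b = 1.73 → b = 2.62098, a = 2.91304.

2.913 kg diammonium phosphate, 2.621 kg urea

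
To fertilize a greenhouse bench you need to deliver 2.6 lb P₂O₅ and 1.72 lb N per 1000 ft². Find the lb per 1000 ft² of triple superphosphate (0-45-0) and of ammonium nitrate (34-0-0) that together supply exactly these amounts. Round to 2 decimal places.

5.78 lb triple superphosphate, 5.06 lb ammonium nitrate

Let a = lb of triple superphosphate, b = lb of ammonium nitrate (per 1000 ft²).
P₂O₅: 0.45·a + 0·b = 2.6
N: 0·a + 0.34·b = 1.72
Solving simultaneously: a = 5.77778, b = 5.05882.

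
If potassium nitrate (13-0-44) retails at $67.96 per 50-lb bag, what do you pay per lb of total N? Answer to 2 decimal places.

$10.46 per lb N

N in bag = 50 × 13% = 6.5 lb.
Cost per lb N = $67.96 / 6.5 = $10.4554.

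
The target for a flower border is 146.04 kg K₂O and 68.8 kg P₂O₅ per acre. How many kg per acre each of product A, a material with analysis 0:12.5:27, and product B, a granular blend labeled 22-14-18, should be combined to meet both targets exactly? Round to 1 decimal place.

526.9 kg product A, 21.0 kg product B

Per-acre balance (a = product A, b = product B):
K₂O: 0.27·a + 0.18·b = 146.04
P₂O₅: 0.125·a + 0.14·b = 68.8
From row1: a = (146.04 − 0.18·b) / 0.27.
Into row2: 0.125·(146.04 − 0.18·b)/0.27 + 0.14·b = 68.8 → b = 20.9804, a = 526.902.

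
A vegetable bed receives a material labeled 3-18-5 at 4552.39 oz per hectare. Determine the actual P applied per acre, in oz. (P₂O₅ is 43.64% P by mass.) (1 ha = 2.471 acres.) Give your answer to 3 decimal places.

144.718 oz P per acre

P₂O₅ per hectare = 4552.39 × 18% = 819.43 oz.
Elemental P = 819.43 × 0.4364 = 357.599 oz per hectare.
Convert to per acre: 357.599 × 0.404694 = 144.71847 oz.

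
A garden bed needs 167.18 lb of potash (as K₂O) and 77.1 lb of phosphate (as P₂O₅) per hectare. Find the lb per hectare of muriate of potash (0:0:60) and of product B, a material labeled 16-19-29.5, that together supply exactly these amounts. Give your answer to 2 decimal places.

With a, b = lb per hectare of muriate of potash and product B:
K₂O: 0.6·a + 0.295·b = 167.18
P₂O₅: 0·a + 0.19·b = 77.1
Solving simultaneously: a = 79.1202, b = 405.789.

79.12 lb muriate of potash, 405.79 lb product B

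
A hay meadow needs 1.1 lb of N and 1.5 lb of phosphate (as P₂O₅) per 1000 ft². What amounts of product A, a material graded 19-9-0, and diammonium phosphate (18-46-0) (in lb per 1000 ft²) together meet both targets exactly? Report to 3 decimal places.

Per-1000 ft² balance (a = product A, b = diammonium phosphate):
N: 0.19·a + 0.18·b = 1.1
P₂O₅: 0.09·a + 0.46·b = 1.5
Eliminate a: (row1) − 0.19/0.09·(row2) → -0.791111·b = -2.06667, so b = 2.61236.
Back-substitute: a = (1.1 − 0.18·2.61236) / 0.19 = 3.31461.

3.315 lb product A, 2.612 lb diammonium phosphate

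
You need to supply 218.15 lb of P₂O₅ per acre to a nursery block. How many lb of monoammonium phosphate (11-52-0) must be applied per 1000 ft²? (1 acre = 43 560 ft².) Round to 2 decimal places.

9.63 lb of product per thousand sq ft

Product per acre = 218.15 / 52% = 419.519 lb.
Convert to per 1000 ft²: 419.519 × 0.0229568 = 9.63084 lb.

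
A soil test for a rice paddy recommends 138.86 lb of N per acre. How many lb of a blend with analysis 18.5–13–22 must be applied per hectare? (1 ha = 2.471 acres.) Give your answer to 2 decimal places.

1854.72 lb of product per hectare

Product per acre = 138.86 / 18.5% = 750.595 lb.
Convert to per hectare: 750.595 × 2.471 = 1854.719 lb.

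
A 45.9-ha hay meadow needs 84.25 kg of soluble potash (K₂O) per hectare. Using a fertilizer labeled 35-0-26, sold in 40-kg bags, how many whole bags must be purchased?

Product per hectare = 84.25 / 26% = 324.038 kg.
Total product = 324.038 × 45.9 = 14873.4 kg.
Bags = ⌈14873.4 / 40⌉ = 372.

372 bags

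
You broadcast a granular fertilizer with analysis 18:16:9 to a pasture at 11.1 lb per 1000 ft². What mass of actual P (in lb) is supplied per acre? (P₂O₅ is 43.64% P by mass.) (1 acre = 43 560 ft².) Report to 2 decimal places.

P₂O₅ per 1000 ft² = 11.1 × 16% = 1.776 lb.
Elemental P = 1.776 × 0.4364 = 0.775046 lb per 1000 ft².
Convert to per acre: 0.775046 × 43.56 = 33.761 lb.

33.76 lb P per acre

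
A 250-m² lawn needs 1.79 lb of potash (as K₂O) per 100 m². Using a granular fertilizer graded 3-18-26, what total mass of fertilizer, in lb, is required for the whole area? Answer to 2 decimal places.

17.21 lb

Product per 100 m² = 1.79 / 26% = 6.88462 lb.
Total product = 6.88462 × 250 / 100 = 17.2115 lb.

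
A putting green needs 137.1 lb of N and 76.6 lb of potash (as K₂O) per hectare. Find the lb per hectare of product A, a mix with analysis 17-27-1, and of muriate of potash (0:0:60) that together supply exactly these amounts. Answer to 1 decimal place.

806.5 lb product A, 114.2 lb muriate of potash

With a, b = lb per hectare of product A and muriate of potash:
N: 0.17·a + 0·b = 137.1
K₂O: 0.01·a + 0.6·b = 76.6
Eliminate a: (row1) − 0.17/0.01·(row2) → -10.2·b = -1165.1, so b = 114.225.
Back-substitute: a = (137.1 − 0·114.225) / 0.17 = 806.471.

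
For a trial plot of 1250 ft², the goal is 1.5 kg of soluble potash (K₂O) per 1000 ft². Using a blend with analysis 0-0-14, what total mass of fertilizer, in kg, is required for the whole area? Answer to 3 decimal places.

13.393 kg

Product per 1000 ft² = 1.5 / 14% = 10.7143 kg.
Total product = 10.7143 × 1250 / 1000 = 13.3929 kg.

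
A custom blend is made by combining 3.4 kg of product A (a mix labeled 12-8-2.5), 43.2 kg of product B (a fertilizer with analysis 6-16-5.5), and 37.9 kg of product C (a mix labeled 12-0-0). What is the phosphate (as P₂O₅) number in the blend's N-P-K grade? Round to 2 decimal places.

8.50% P₂O₅

Total mass = 3.4 + 43.2 + 37.9 = 84.5 kg.
P₂O₅ mass = 8%×3.4 + 16%×43.2 + 0%×37.9 = 7.184 kg.
% P₂O₅ = 7.184 / 84.5 = 8.50178%.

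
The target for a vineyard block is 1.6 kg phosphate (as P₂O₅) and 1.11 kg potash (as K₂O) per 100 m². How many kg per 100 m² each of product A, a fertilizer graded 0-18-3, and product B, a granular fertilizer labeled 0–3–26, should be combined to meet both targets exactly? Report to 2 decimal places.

With a, b = kg per 100 m² of product A and product B:
P₂O₅: 0.18·a + 0.03·b = 1.6
K₂O: 0.03·a + 0.26·b = 1.11
Solving simultaneously: a = 8.33769, b = 3.30719.

8.34 kg product A, 3.31 kg product B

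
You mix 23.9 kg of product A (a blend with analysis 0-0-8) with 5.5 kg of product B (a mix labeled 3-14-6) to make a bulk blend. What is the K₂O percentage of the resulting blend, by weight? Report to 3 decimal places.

7.626% K₂O

Total mass = 23.9 + 5.5 = 29.4 kg.
K₂O mass = 8%×23.9 + 6%×5.5 = 2.242 kg.
% K₂O = 2.242 / 29.4 = 7.62585%.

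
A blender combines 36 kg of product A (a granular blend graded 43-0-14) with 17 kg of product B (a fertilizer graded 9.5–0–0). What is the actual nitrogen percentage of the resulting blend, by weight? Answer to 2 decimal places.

32.25% N

Total mass = 36 + 17 = 53 kg.
N mass = 43%×36 + 9.5%×17 = 17.095 kg.
% N = 17.095 / 53 = 32.2547%.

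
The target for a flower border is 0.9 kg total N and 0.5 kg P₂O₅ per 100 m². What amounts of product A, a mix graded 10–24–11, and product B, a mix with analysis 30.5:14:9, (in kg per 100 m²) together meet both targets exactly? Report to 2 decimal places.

0.45 kg product A, 2.80 kg product B

Let a = kg of product A, b = kg of product B (per 100 m²).
N: 0.1·a + 0.305·b = 0.9
P₂O₅: 0.24·a + 0.14·b = 0.5
Eliminate a: (row1) − 0.1/0.24·(row2) → 0.246667·b = 0.691667, so b = 2.80405.
Back-substitute: a = (0.9 − 0.305·2.80405) / 0.1 = 0.447635.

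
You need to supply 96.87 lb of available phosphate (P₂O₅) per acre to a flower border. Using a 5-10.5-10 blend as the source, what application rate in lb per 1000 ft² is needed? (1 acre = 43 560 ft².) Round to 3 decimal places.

Product per acre = 96.87 / 10.5% = 922.571 lb.
Convert to per 1000 ft²: 922.571 × 0.0229568 = 21.1793 lb.

21.179 lb of product per thousand sq ft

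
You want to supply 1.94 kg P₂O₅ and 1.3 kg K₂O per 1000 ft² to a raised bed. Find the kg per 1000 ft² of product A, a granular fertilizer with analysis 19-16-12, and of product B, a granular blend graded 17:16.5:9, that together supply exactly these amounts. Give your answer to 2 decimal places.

Per-1000 ft² balance (a = product A, b = product B):
P₂O₅: 0.16·a + 0.165·b = 1.94
K₂O: 0.12·a + 0.09·b = 1.3
From row1: a = (1.94 − 0.165·b) / 0.16.
Into row2: 0.12·(1.94 − 0.165·b)/0.16 + 0.09·b = 1.3 → b = 4.59259, a = 7.38889.

7.39 kg product A, 4.59 kg product B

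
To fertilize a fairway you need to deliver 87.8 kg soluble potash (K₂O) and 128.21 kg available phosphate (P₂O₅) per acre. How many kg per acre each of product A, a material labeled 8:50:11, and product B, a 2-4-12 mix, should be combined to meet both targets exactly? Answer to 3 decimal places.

213.547 kg product A, 535.915 kg product B

Let a = kg of product A, b = kg of product B (per acre).
K₂O: 0.11·a + 0.12·b = 87.8
P₂O₅: 0.5·a + 0.04·b = 128.21
Solving simultaneously: a = 213.5468, b = 535.91547.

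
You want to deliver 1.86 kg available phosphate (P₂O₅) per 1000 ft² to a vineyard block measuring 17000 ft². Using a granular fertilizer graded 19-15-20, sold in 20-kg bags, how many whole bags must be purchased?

11 bags

Product per 1000 ft² = 1.86 / 15% = 12.4 kg.
Total product = 12.4 × 17000 / 1000 = 210.8 kg.
Bags = ⌈210.8 / 20⌉ = 11.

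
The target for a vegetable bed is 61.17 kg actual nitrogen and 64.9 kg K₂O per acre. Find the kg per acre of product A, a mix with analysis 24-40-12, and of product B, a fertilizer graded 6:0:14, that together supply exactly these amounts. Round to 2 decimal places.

With a, b = kg per acre of product A and product B:
N: 0.24·a + 0.06·b = 61.17
K₂O: 0.12·a + 0.14·b = 64.9
Eliminate a: (row1) − 0.24/0.12·(row2) → -0.22·b = -68.63, so b = 311.9545.
Back-substitute: a = (61.17 − 0.06·311.9545) / 0.24 = 176.886.

176.89 kg product A, 311.95 kg product B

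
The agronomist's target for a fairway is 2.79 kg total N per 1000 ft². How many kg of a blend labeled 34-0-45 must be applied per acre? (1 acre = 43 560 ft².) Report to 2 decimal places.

357.45 kg of product per acre

Product per 1000 ft² = 2.79 / 34% = 8.20588 kg.
Convert to per acre: 8.20588 × 43.56 = 357.448 kg.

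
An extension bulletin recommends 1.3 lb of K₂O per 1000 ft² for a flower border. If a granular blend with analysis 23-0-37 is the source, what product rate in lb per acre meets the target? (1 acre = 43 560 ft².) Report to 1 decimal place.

153.0 lb of product per acre

Product per 1000 ft² = 1.3 / 37% = 3.51351 lb.
Convert to per acre: 3.51351 × 43.56 = 153.049 lb.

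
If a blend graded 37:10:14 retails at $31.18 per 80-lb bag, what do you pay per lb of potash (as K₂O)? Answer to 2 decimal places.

K₂O in bag = 80 × 14% = 11.2 lb.
Cost per lb K₂O = $31.18 / 11.2 = $2.7839.

$2.78 per lb K₂O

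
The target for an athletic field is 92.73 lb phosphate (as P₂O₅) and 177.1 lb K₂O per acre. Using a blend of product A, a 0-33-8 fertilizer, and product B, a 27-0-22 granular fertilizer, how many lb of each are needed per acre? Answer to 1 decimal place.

281.0 lb product A, 702.8 lb product B

Per-acre balance (a = product A, b = product B):
P₂O₅: 0.33·a + 0·b = 92.73
K₂O: 0.08·a + 0.22·b = 177.1
Solving simultaneously: a = 281, b = 702.818.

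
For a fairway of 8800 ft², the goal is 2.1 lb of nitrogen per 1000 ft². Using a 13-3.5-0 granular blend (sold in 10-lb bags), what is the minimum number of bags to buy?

15 bags

Product per 1000 ft² = 2.1 / 13% = 16.1538 lb.
Total product = 16.1538 × 8800 / 1000 = 142.154 lb.
Bags = ⌈142.154 / 10⌉ = 15.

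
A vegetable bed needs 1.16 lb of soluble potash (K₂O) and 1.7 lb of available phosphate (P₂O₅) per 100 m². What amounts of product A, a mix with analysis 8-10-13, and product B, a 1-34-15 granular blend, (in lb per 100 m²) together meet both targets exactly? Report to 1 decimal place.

With a, b = lb per 100 m² of product A and product B:
K₂O: 0.13·a + 0.15·b = 1.16
P₂O₅: 0.1·a + 0.34·b = 1.7
From row1: a = (1.16 − 0.15·b) / 0.13.
Into row2: 0.1·(1.16 − 0.15·b)/0.13 + 0.34·b = 1.7 → b = 3.59589, a = 4.77397.

4.8 lb product A, 3.6 lb product B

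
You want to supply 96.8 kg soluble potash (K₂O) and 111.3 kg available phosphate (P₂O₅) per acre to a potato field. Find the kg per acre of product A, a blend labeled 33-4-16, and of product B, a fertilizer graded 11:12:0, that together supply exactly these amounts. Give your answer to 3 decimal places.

605.000 kg product A, 725.833 kg product B

With a, b = kg per acre of product A and product B:
K₂O: 0.16·a + 0·b = 96.8
P₂O₅: 0.04·a + 0.12·b = 111.3
Eliminate b: (row1) − 0/0.12·(row2) → 0.16·a = 96.8, so a = 605.
Then b = (111.3 − 0.04·605) / 0.12 = 725.8333.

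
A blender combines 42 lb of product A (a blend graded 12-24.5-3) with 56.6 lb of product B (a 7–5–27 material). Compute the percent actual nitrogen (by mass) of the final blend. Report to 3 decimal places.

9.130% N

Total mass = 42 + 56.6 = 98.6 lb.
N mass = 12%×42 + 7%×56.6 = 9.002 lb.
% N = 9.002 / 98.6 = 9.12982%.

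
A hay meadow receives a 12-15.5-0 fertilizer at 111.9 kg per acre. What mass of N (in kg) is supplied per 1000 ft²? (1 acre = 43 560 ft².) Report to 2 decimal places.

0.31 kg N per thousand sq ft

nitrogen per acre = 111.9 × 12% = 13.428 kg.
Convert to per 1000 ft²: 13.428 × 0.0229568 = 0.308264 kg.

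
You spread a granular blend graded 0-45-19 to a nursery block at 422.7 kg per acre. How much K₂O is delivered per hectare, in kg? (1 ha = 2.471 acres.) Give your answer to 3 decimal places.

K₂O per acre = 422.7 × 19% = 80.313 kg.
Convert to per hectare: 80.313 × 2.471 = 198.4534 kg.

198.453 kg K₂O per hectare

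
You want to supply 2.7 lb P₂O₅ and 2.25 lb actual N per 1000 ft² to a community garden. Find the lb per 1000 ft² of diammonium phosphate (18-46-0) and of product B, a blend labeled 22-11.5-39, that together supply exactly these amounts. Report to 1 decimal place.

Let a = lb of diammonium phosphate, b = lb of product B (per 1000 ft²).
P₂O₅: 0.46·a + 0.115·b = 2.7
N: 0.18·a + 0.22·b = 2.25
Eliminate b: (row1) − 0.115/0.22·(row2) → 0.365909·a = 1.52386, so a = 4.1646.
Then b = (2.25 − 0.18·4.1646) / 0.22 = 6.81988.

4.2 lb diammonium phosphate, 6.8 lb product B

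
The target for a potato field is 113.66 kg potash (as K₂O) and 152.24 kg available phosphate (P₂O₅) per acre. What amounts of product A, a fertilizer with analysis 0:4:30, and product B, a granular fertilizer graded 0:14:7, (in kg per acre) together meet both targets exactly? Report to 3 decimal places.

134.071 kg product A, 1049.122 kg product B

Let a = kg of product A, b = kg of product B (per acre).
K₂O: 0.3·a + 0.07·b = 113.66
P₂O₅: 0.04·a + 0.14·b = 152.24
From row1: a = (113.66 − 0.07·b) / 0.3.
Into row2: 0.04·(113.66 − 0.07·b)/0.3 + 0.14·b = 152.24 → b = 1049.1224, a = 134.0714.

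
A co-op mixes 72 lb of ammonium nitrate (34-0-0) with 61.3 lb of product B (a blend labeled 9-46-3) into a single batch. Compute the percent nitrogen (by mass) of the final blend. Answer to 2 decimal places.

Total mass = 72 + 61.3 = 133.3 lb.
N mass = 34%×72 + 9%×61.3 = 29.997 lb.
% N = 29.997 / 133.3 = 22.5034%.

22.50% N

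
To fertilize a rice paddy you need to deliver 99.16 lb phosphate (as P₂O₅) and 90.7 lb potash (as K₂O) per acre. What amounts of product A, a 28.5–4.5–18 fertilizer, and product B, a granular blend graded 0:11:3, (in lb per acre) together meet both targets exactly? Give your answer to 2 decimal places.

379.52 lb product A, 746.20 lb product B

With a, b = lb per acre of product A and product B:
P₂O₅: 0.045·a + 0.11·b = 99.16
K₂O: 0.18·a + 0.03·b = 90.7
Eliminate b: (row1) − 0.11/0.03·(row2) → -0.615·a = -233.407, so a = 379.523.
Then b = (90.7 − 0.18·379.523) / 0.03 = 746.195.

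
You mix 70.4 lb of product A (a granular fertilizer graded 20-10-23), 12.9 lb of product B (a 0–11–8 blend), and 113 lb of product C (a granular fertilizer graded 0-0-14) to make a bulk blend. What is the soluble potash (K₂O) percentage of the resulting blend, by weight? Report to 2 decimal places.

Total mass = 70.4 + 12.9 + 113 = 196.3 lb.
K₂O mass = 23%×70.4 + 8%×12.9 + 14%×113 = 33.044 lb.
% K₂O = 33.044 / 196.3 = 16.8334%.

16.83% K₂O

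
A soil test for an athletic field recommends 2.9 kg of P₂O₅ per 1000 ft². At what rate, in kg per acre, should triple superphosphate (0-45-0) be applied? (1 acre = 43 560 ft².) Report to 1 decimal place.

280.7 kg of product per acre

Product per 1000 ft² = 2.9 / 45% = 6.44444 kg.
Convert to per acre: 6.44444 × 43.56 = 280.72 kg.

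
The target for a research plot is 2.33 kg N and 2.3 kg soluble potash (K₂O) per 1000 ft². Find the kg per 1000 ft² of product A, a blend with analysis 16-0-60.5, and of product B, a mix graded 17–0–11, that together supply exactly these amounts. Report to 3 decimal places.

Let a = kg of product A, b = kg of product B (per 1000 ft²).
N: 0.16·a + 0.17·b = 2.33
K₂O: 0.605·a + 0.11·b = 2.3
Solving simultaneously: a = 1.58006, b = 12.2188.

1.580 kg product A, 12.219 kg product B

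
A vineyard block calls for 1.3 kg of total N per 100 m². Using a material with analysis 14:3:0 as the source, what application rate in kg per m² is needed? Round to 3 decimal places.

0.093 kg of product per sq m

Product per 100 m² = 1.3 / 14% = 9.28571 kg.
Convert to per m²: 9.28571 × 0.01 = 0.0928571 kg.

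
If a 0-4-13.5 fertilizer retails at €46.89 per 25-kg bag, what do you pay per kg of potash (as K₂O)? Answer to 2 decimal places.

K₂O in bag = 25 × 13.5% = 3.375 kg.
Cost per kg K₂O = €46.89 / 3.375 = €13.8933.

€13.89 per kg K₂O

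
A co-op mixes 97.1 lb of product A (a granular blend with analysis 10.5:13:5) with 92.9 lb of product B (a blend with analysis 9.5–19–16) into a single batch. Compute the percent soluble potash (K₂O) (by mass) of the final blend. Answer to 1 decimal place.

Total mass = 97.1 + 92.9 = 190 lb.
K₂O mass = 5%×97.1 + 16%×92.9 = 19.719 lb.
% K₂O = 19.719 / 190 = 10.3784%.

10.4% K₂O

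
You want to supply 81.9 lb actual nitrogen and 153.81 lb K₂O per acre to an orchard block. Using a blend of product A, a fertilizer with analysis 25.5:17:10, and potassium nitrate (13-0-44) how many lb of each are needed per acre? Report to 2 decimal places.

Per-acre balance (a = product A, b = potassium nitrate):
N: 0.255·a + 0.13·b = 81.9
K₂O: 0.1·a + 0.44·b = 153.81
From row1: a = (81.9 − 0.13·b) / 0.255.
Into row2: 0.1·(81.9 − 0.13·b)/0.255 + 0.44·b = 153.81 → b = 312.818, a = 161.701.

161.70 lb product A, 312.82 lb potassium nitrate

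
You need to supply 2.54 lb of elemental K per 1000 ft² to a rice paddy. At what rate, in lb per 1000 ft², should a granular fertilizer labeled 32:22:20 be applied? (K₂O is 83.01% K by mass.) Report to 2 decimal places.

As K₂O: 2.54 / 0.8301 = 3.05987 lb per 1000 ft².
Product per 1000 ft² = 3.05987 / 20% = 15.2994 lb.

15.30 lb of product per thousand sq ft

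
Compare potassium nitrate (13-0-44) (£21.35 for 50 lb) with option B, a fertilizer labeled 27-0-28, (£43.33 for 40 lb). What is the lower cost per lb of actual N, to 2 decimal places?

potassium nitrate: N per bag = 50 × 13% = 6.5 lb; cost = 21.35 / 6.5 = £3.2846/lb N.
option B: N per bag = 40 × 27% = 10.8 lb; cost = 43.33 / 10.8 = £4.0120/lb N.
potassium nitrate is cheaper.

£3.28 per lb N (potassium nitrate)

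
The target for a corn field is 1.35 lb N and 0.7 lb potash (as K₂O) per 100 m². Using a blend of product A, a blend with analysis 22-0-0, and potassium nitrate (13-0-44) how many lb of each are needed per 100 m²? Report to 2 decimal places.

5.20 lb product A, 1.59 lb potassium nitrate

Let a = lb of product A, b = lb of potassium nitrate (per 100 m²).
N: 0.22·a + 0.13·b = 1.35
K₂O: 0·a + 0.44·b = 0.7
Solving simultaneously: a = 5.19628, b = 1.59091.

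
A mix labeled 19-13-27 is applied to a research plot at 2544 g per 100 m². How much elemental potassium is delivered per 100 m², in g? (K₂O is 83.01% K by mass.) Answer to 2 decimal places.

570.18 g K per hundred sq m

K₂O per 100 m² = 2544 × 27% = 686.88 g.
Elemental K = 686.88 × 0.8301 = 570.179 g per 100 m².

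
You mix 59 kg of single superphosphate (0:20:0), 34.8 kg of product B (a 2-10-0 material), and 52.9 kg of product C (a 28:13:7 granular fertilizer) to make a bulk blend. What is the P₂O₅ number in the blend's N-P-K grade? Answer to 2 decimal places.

15.10% P₂O₅

Total mass = 59 + 34.8 + 52.9 = 146.7 kg.
P₂O₅ mass = 20%×59 + 10%×34.8 + 13%×52.9 = 22.157 kg.
% P₂O₅ = 22.157 / 146.7 = 15.1036%.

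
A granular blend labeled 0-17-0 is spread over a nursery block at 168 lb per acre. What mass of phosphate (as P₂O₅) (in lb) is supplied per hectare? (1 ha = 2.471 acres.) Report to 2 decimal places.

P₂O₅ per acre = 168 × 17% = 28.56 lb.
Convert to per hectare: 28.56 × 2.471 = 70.5718 lb.

70.57 lb P₂O₅ per hectare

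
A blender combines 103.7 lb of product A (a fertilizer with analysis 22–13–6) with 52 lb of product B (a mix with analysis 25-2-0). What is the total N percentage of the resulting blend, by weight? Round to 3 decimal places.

Total mass = 103.7 + 52 = 155.7 lb.
N mass = 22%×103.7 + 25%×52 = 35.814 lb.
% N = 35.814 / 155.7 = 23.0019%.

23.002% N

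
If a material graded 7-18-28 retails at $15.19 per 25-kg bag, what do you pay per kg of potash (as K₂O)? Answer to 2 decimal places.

$2.17 per kg K₂O

K₂O in bag = 25 × 28% = 7 kg.
Cost per kg K₂O = $15.19 / 7 = $2.1700.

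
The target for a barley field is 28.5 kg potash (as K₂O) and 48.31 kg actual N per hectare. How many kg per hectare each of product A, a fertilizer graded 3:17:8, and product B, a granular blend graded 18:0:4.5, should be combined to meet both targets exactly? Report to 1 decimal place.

With a, b = kg per hectare of product A and product B:
K₂O: 0.08·a + 0.045·b = 28.5
N: 0.03·a + 0.18·b = 48.31
From row1: a = (28.5 − 0.045·b) / 0.08.
Into row2: 0.03·(28.5 − 0.045·b)/0.08 + 0.18·b = 48.31 → b = 230.636, a = 226.517.

226.5 kg product A, 230.6 kg product B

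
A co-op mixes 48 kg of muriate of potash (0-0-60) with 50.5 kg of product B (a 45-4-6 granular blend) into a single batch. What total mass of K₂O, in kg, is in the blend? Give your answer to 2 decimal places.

K₂O mass = 60%×48 + 6%×50.5 = 31.83 kg.

31.83 kg K₂O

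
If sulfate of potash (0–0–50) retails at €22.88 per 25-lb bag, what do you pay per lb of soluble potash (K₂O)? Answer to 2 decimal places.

K₂O in bag = 25 × 50% = 12.5 lb.
Cost per lb K₂O = €22.88 / 12.5 = €1.8304.

€1.83 per lb K₂O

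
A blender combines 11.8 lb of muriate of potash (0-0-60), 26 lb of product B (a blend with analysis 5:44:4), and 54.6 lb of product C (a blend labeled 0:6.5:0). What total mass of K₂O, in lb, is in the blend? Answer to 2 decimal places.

8.12 lb K₂O

K₂O mass = 60%×11.8 + 4%×26 + 0%×54.6 = 8.12 lb.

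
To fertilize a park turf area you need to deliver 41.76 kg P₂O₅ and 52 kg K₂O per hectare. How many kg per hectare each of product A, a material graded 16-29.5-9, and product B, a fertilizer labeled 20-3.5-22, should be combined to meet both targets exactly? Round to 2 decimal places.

With a, b = kg per hectare of product A and product B:
P₂O₅: 0.295·a + 0.035·b = 41.76
K₂O: 0.09·a + 0.22·b = 52
Eliminate b: (row1) − 0.035/0.22·(row2) → 0.280682·a = 33.4873, so a = 119.307.
Then b = (52 − 0.09·119.307) / 0.22 = 187.556.

119.31 kg product A, 187.56 kg product B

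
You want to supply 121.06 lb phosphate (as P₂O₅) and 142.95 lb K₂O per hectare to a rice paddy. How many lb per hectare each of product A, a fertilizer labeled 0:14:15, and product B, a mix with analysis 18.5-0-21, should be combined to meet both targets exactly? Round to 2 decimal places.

Per-hectare balance (a = product A, b = product B):
P₂O₅: 0.14·a + 0·b = 121.06
K₂O: 0.15·a + 0.21·b = 142.95
From row1: a = (121.06 − 0·b) / 0.14.
Into row2: 0.15·(121.06 − 0·b)/0.14 + 0.21·b = 142.95 → b = 63.0612, a = 864.714.

864.71 lb product A, 63.06 lb product B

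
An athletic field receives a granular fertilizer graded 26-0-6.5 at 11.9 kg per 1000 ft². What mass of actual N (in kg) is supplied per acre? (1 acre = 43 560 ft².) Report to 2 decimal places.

nitrogen per 1000 ft² = 11.9 × 26% = 3.094 kg.
Convert to per acre: 3.094 × 43.56 = 134.7746 kg.

134.77 kg N per acre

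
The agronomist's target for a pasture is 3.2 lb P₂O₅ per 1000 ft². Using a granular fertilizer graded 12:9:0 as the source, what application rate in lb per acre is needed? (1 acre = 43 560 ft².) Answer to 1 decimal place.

Product per 1000 ft² = 3.2 / 9% = 35.5556 lb.
Convert to per acre: 35.5556 × 43.56 = 1548.8 lb.

1548.8 lb of product per acre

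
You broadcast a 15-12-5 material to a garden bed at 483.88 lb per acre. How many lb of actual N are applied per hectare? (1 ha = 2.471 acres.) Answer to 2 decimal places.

179.35 lb N per hectare

nitrogen per acre = 483.88 × 15% = 72.582 lb.
Convert to per hectare: 72.582 × 2.471 = 179.3501 lb.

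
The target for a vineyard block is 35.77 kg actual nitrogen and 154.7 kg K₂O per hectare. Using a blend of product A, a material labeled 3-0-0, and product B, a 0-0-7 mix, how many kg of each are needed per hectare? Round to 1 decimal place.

1192.3 kg product A, 2210.0 kg product B

Let a = kg of product A, b = kg of product B (per hectare).
N: 0.03·a + 0·b = 35.77
K₂O: 0·a + 0.07·b = 154.7
Solving simultaneously: a = 1192.33, b = 2210.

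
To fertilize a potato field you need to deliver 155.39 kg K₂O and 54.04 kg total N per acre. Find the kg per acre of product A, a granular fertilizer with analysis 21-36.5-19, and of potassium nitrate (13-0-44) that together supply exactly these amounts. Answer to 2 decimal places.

52.83 kg product A, 330.34 kg potassium nitrate

Let a = kg of product A, b = kg of potassium nitrate (per acre).
K₂O: 0.19·a + 0.44·b = 155.39
N: 0.21·a + 0.13·b = 54.04
Solving simultaneously: a = 52.8346, b = 330.344.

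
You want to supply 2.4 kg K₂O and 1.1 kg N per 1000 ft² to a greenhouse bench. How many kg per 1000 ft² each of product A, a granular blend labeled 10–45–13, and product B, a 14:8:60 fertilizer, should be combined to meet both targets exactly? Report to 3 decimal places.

With a, b = kg per 1000 ft² of product A and product B:
K₂O: 0.13·a + 0.6·b = 2.4
N: 0.1·a + 0.14·b = 1.1
Eliminate b: (row1) − 0.6/0.14·(row2) → -0.298571·a = -2.31429, so a = 7.7512.
Then b = (1.1 − 0.1·7.7512) / 0.14 = 2.32057.

7.751 kg product A, 2.321 kg product B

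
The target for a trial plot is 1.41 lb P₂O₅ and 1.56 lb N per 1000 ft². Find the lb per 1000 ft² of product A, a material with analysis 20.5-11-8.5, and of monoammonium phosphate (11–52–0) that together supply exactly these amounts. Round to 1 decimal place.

6.9 lb product A, 1.2 lb monoammonium phosphate

Per-1000 ft² balance (a = product A, b = monoammonium phosphate):
P₂O₅: 0.11·a + 0.52·b = 1.41
N: 0.205·a + 0.11·b = 1.56
Eliminate a: (row1) − 0.11/0.205·(row2) → 0.460976·b = 0.572927, so b = 1.24286.
Back-substitute: a = (1.41 − 0.52·1.24286) / 0.11 = 6.94286.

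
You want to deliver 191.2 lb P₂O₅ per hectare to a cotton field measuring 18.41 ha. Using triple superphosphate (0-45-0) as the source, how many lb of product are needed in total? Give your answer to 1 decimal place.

Product per hectare = 191.2 / 45% = 424.889 lb.
Total product = 424.889 × 18.41 = 7822.204 lb.

7822.2 lb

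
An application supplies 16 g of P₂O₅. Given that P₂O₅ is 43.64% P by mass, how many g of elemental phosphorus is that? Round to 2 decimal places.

6.98 g P

P = 16 × 0.4364 = 6.9824 g.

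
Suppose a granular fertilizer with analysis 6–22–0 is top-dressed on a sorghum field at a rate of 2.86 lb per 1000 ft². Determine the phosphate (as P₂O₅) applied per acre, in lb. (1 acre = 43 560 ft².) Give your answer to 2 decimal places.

P₂O₅ per 1000 ft² = 2.86 × 22% = 0.6292 lb.
Convert to per acre: 0.6292 × 43.56 = 27.408 lb.

27.41 lb P₂O₅ per acre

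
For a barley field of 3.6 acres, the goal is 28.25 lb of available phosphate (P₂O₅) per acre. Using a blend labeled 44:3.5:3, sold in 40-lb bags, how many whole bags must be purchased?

Product per acre = 28.25 / 3.5% = 807.143 lb.
Total product = 807.143 × 3.6 = 2905.71 lb.
Bags = ⌈2905.71 / 40⌉ = 73.

73 bags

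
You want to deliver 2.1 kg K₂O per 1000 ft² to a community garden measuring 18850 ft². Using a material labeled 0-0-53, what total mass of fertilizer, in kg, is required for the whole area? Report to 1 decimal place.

74.7 kg

Product per 1000 ft² = 2.1 / 53% = 3.96226 kg.
Total product = 3.96226 × 18850 / 1000 = 74.6887 kg.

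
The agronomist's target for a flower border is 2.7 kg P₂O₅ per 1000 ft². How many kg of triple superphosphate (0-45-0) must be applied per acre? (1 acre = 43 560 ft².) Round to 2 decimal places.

261.36 kg of product per acre

Product per 1000 ft² = 2.7 / 45% = 6 kg.
Convert to per acre: 6 × 43.56 = 261.36 kg.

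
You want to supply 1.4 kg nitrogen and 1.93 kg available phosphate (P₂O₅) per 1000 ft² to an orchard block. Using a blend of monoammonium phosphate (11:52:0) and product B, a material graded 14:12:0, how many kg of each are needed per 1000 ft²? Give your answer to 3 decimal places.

1.715 kg monoammonium phosphate, 8.653 kg product B

Let a = kg of monoammonium phosphate, b = kg of product B (per 1000 ft²).
N: 0.11·a + 0.14·b = 1.4
P₂O₅: 0.52·a + 0.12·b = 1.93
From row1: a = (1.4 − 0.14·b) / 0.11.
Into row2: 0.52·(1.4 − 0.14·b)/0.11 + 0.12·b = 1.93 → b = 8.65268, a = 1.71477.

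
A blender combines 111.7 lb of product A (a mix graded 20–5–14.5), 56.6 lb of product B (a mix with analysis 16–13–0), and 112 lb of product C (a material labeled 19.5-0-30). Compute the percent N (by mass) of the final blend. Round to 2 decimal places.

18.99% N

Total mass = 111.7 + 56.6 + 112 = 280.3 lb.
N mass = 20%×111.7 + 16%×56.6 + 19.5%×112 = 53.236 lb.
% N = 53.236 / 280.3 = 18.9925%.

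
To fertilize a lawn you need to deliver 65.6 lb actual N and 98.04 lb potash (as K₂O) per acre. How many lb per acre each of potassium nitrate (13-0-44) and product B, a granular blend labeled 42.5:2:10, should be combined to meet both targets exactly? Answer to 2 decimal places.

201.76 lb potassium nitrate, 92.64 lb product B

With a, b = lb per acre of potassium nitrate and product B:
N: 0.13·a + 0.425·b = 65.6
K₂O: 0.44·a + 0.1·b = 98.04
Eliminate a: (row1) − 0.13/0.44·(row2) → 0.395455·b = 36.6336, so b = 92.6368.
Back-substitute: a = (65.6 − 0.425·92.6368) / 0.13 = 201.764.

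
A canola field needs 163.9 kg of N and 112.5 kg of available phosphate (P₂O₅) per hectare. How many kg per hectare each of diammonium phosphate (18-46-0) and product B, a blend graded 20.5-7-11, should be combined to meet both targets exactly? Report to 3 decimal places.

Let a = kg of diammonium phosphate, b = kg of product B (per hectare).
N: 0.18·a + 0.205·b = 163.9
P₂O₅: 0.46·a + 0.07·b = 112.5
From row1: a = (163.9 − 0.205·b) / 0.18.
Into row2: 0.46·(163.9 − 0.205·b)/0.18 + 0.07·b = 112.5 → b = 674.9572, a = 141.8543.

141.854 kg diammonium phosphate, 674.957 kg product B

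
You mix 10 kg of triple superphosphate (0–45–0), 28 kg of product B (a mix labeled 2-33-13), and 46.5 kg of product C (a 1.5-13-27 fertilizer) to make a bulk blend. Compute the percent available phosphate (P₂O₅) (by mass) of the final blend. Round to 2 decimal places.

23.41% P₂O₅

Total mass = 10 + 28 + 46.5 = 84.5 kg.
P₂O₅ mass = 45%×10 + 33%×28 + 13%×46.5 = 19.785 kg.
% P₂O₅ = 19.785 / 84.5 = 23.4142%.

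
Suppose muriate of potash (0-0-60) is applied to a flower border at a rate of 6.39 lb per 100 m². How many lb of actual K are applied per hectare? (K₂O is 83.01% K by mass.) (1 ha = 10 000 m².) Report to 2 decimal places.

318.26 lb K per hectare

K₂O per 100 m² = 6.39 × 60% = 3.834 lb.
Elemental K = 3.834 × 0.8301 = 3.1826 lb per 100 m².
Convert to per hectare: 3.1826 × 100 = 318.2603 lb.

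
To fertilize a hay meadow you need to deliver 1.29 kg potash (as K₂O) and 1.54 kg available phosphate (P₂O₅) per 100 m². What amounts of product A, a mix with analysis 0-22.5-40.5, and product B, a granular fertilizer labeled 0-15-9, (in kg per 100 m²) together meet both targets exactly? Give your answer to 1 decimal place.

Per-100 m² balance (a = product A, b = product B):
K₂O: 0.405·a + 0.09·b = 1.29
P₂O₅: 0.225·a + 0.15·b = 1.54
Eliminate b: (row1) − 0.09/0.15·(row2) → 0.27·a = 0.366, so a = 1.35556.
Then b = (1.54 − 0.225·1.35556) / 0.15 = 8.23333.

1.4 kg product A, 8.2 kg product B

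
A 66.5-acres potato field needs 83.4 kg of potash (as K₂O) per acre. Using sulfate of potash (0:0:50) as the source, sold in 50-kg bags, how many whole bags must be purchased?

Product per acre = 83.4 / 50% = 166.8 kg.
Total product = 166.8 × 66.5 = 11092.2 kg.
Bags = ⌈11092.2 / 50⌉ = 222.

222 bags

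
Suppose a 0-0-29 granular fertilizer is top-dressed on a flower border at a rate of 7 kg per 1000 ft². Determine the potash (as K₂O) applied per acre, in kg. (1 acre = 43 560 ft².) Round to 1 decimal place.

K₂O per 1000 ft² = 7 × 29% = 2.03 kg.
Convert to per acre: 2.03 × 43.56 = 88.4268 kg.

88.4 kg K₂O per acre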